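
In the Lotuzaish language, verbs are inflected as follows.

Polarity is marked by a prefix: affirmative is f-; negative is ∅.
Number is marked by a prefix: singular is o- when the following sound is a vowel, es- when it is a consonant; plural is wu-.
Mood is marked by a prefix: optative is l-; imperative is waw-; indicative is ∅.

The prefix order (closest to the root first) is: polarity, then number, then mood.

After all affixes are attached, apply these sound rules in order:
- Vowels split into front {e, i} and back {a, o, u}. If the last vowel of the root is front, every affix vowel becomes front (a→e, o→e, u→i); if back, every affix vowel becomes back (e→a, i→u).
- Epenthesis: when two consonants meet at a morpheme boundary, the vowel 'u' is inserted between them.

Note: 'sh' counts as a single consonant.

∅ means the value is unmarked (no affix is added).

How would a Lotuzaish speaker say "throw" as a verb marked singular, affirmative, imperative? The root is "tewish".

Attach polarity affirmative f- → ftewish.
Attach number singular es- (before consonant 'f') → esftewish.
Attach mood imperative waw- → wawesftewish.
Apply vowel harmony: wawesftewish → wewesftewish.
Apply epenthesis: wewesftewish → wewesufutewish.

wewesufutewish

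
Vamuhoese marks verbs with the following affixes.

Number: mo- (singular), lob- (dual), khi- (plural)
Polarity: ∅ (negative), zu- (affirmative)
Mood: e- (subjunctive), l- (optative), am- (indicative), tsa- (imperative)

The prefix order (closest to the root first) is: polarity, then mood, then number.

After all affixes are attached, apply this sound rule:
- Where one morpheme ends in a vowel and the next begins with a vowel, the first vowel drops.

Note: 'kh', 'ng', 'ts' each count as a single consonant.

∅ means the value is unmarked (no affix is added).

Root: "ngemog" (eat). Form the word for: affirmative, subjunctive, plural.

khezungemog

Attach polarity affirmative zu- → zungemog.
Attach mood subjunctive e- → ezungemog.
Attach number plural khi- → khiezungemog.
Apply vowel deletion: khiezungemog → khezungemog.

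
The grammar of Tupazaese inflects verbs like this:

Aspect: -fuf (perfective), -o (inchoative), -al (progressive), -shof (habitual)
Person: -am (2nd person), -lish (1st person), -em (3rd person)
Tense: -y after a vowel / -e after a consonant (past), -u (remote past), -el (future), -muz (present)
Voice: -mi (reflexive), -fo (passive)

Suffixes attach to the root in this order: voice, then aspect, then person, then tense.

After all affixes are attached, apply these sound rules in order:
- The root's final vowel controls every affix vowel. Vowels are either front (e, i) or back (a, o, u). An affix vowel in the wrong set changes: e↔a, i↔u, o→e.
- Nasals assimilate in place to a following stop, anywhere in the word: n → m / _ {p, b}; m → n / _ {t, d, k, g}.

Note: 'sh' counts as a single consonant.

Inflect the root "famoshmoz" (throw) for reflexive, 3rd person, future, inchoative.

famoshmozmuoamal

Attach voice reflexive -mi → famoshmozmi.
Attach aspect inchoative -o → famoshmozmio.
Attach person 3rd person -em → famoshmozmioem.
Attach tense future -el → famoshmozmioemel.
Apply vowel harmony: famoshmozmioemel → famoshmozmuoamal.
Nasal assimilation: no change.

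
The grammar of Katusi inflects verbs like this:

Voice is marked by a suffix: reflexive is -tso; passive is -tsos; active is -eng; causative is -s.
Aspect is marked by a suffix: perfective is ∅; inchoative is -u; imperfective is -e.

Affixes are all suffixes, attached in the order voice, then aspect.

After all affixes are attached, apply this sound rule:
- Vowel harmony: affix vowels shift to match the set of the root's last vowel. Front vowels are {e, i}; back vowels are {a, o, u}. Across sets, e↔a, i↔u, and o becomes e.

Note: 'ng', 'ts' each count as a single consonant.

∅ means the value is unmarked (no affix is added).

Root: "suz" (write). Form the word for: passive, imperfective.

Attach voice passive -tsos → suztsos.
Attach aspect imperfective -e → suztsose.
Apply vowel harmony: suztsose → suztsosa.

suztsosa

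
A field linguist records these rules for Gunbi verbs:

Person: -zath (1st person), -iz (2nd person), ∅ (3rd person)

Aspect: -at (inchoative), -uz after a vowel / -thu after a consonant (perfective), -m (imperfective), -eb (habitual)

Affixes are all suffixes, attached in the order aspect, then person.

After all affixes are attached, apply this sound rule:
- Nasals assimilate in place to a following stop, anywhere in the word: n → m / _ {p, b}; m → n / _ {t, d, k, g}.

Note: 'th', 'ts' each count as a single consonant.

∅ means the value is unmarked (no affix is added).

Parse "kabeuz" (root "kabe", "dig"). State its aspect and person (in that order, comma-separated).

perfective, 3rd person

Segment: kabe-uz.
aspect: -uz/thu → perfective.
person: ∅ → 3rd person.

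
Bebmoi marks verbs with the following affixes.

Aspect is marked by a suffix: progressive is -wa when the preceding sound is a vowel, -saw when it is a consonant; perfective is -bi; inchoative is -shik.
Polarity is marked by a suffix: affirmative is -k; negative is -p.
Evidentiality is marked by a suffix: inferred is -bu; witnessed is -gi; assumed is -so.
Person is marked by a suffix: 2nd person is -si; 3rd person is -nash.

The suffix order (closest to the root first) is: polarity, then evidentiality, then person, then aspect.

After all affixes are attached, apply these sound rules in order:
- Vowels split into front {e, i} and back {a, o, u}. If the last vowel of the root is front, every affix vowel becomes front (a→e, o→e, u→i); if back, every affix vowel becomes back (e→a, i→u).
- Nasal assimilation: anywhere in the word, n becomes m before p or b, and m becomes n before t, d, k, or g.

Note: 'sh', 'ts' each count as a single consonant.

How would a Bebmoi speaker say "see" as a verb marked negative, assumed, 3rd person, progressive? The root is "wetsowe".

Attach polarity negative -p → wetsowep.
Attach evidentiality assumed -so → wetsowepso.
Attach person 3rd person -nash → wetsowepsonash.
Attach aspect progressive -saw (after consonant 'sh') → wetsowepsonashsaw.
Apply vowel harmony: wetsowepsonashsaw → wetsowepseneshsew.
Nasal assimilation: no change.

wetsowepseneshsew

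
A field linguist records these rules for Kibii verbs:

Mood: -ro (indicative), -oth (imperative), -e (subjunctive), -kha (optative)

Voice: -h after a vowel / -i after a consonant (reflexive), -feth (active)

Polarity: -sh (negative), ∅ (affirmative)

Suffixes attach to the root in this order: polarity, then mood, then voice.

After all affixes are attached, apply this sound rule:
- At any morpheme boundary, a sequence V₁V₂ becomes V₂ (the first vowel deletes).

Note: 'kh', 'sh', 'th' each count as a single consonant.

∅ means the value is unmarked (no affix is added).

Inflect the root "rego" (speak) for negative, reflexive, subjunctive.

regosheh

Attach polarity negative -sh → regosh.
Attach mood subjunctive -e → regoshe.
Attach voice reflexive -h (after vowel 'e') → regosheh.
Vowel deletion: no change.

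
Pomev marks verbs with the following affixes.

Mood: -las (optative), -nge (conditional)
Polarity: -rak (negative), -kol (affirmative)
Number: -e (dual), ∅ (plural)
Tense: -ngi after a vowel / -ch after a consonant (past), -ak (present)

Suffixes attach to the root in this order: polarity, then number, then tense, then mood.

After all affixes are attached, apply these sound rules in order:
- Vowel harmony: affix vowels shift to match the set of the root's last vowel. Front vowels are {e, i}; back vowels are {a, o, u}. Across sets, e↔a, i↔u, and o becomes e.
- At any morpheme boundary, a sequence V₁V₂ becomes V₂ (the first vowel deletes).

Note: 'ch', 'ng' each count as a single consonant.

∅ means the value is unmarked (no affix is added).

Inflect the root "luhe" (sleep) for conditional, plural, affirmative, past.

luhekelchnge

Attach polarity affirmative -kol → luhekol.
number = plural: zero marking, form stays luhekol.
Attach tense past -ch (after consonant 'l') → luhekolch.
Attach mood conditional -nge → luhekolchnge.
Apply vowel harmony: luhekolchnge → luhekelchnge.
Vowel deletion: no change.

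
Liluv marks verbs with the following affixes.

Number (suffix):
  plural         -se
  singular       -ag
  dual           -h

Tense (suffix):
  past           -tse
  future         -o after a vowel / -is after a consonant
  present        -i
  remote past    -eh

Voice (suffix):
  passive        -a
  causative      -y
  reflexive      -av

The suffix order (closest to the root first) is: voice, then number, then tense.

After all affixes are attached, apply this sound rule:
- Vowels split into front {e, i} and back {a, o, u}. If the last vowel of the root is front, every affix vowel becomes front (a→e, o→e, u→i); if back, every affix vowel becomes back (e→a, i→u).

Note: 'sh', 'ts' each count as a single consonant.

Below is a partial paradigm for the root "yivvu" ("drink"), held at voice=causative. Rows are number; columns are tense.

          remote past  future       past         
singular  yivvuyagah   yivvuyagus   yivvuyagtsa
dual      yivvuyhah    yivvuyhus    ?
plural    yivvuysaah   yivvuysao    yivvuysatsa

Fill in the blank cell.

yivvuyhtsa

Attach voice causative -y → yivvuy.
Attach number dual -h → yivvuyh.
Attach tense past -tse → yivvuyhtse.
Apply vowel harmony: yivvuyhtse → yivvuyhtsa.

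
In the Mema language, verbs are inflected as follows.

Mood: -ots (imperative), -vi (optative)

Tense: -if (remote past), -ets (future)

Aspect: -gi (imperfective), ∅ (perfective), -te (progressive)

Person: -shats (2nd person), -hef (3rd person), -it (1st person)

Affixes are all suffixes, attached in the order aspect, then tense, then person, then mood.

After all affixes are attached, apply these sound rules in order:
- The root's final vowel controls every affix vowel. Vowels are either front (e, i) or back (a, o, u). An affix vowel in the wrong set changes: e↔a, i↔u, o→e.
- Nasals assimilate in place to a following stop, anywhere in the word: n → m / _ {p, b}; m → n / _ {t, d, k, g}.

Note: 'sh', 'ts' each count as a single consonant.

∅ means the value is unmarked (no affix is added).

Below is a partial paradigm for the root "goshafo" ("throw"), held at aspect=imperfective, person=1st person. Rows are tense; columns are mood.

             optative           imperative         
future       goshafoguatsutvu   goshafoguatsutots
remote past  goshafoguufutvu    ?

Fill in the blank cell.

Attach aspect imperfective -gi → goshafogi.
Attach tense remote past -if → goshafogiif.
Attach person 1st person -it → goshafogiifit.
Attach mood imperative -ots → goshafogiifitots.
Apply vowel harmony: goshafogiifitots → goshafoguufutots.
Nasal assimilation: no change.

goshafoguufutots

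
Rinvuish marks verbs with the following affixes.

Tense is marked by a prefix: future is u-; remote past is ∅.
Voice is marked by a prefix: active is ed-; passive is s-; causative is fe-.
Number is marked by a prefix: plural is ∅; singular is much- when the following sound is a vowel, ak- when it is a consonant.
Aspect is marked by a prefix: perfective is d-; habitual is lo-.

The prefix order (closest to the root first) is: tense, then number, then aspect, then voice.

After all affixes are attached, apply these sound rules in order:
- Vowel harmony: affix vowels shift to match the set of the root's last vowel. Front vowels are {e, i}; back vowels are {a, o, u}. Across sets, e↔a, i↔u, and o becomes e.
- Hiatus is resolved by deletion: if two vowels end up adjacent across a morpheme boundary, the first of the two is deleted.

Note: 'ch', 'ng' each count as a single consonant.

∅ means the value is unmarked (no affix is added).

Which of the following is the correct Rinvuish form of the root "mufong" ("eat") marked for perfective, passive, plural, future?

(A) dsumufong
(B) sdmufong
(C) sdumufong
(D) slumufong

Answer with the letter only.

Attach tense future u- → umufong.
number = plural: zero marking, form stays umufong.
Attach aspect perfective d- → dumufong.
Attach voice passive s- → sdumufong.
Vowel harmony: no change.
Vowel deletion: no change.
So the correct form is sdumufong, option (C).
(D) slumufong is wrong: it uses habitual instead of perfective for aspect.
(B) sdmufong is wrong: it uses remote past instead of future for tense.
(A) dsumufong is wrong: it has the affixes in the wrong order.

C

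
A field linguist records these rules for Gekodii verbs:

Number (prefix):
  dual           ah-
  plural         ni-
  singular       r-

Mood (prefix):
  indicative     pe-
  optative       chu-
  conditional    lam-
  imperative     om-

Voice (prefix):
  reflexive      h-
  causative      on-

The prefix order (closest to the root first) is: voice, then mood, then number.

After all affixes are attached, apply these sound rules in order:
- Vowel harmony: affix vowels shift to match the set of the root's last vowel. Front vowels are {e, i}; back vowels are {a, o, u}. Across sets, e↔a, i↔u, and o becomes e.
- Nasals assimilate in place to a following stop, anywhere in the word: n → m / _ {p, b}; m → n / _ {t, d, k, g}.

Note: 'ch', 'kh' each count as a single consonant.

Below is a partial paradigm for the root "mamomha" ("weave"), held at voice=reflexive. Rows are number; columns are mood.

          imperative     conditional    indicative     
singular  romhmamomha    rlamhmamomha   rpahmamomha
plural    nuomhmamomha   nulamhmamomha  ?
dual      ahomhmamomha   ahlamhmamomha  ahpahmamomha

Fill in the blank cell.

nupahmamomha

Attach voice reflexive h- → hmamomha.
Attach mood indicative pe- → pehmamomha.
Attach number plural ni- → nipehmamomha.
Apply vowel harmony: nipehmamomha → nupahmamomha.
Nasal assimilation: no change.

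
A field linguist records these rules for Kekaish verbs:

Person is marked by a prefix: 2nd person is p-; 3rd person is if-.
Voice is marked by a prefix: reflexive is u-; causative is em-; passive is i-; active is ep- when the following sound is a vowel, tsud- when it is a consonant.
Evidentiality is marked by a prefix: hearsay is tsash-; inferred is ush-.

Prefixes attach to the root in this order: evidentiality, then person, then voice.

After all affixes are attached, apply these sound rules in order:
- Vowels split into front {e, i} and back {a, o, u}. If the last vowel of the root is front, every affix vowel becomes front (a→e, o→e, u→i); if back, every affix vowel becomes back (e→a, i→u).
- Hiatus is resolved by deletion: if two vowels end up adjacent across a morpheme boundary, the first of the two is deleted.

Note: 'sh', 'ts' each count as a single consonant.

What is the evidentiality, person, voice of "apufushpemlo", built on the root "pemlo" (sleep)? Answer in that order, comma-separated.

Segment: ep-if-ush-pemlo.
evidentiality: ush- → inferred.
person: if- → 3rd person.
voice: ep/tsud- → active.

inferred, 3rd person, active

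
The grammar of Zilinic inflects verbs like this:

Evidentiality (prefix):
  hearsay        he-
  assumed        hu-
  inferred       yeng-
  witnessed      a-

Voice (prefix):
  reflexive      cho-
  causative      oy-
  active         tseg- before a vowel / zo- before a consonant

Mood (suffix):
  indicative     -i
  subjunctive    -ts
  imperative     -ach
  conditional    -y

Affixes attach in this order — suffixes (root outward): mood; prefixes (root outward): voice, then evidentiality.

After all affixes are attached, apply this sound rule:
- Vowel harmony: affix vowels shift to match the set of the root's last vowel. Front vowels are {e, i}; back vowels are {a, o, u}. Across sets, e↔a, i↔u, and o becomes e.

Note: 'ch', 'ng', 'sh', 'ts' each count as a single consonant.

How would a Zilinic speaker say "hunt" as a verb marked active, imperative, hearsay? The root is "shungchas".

hazoshungchasach

Attach mood imperative -ach → shungchasach.
Attach voice active zo- (before consonant 'sh') → zoshungchasach.
Attach evidentiality hearsay he- → hezoshungchasach.
Apply vowel harmony: hezoshungchasach → hazoshungchasach.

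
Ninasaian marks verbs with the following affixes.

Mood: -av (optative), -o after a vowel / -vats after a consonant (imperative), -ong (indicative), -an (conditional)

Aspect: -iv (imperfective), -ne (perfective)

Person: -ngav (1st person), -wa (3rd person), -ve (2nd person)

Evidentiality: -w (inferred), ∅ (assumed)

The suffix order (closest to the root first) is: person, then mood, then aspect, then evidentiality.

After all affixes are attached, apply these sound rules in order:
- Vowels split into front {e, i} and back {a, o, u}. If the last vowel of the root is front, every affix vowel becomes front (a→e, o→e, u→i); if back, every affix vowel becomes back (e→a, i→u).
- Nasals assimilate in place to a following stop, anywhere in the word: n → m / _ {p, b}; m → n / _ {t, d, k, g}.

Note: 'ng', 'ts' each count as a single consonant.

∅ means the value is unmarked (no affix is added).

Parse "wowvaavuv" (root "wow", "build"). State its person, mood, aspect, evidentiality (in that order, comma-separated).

Segment: wow-ve-av-iv.
person: -ve → 2nd person.
mood: -av → optative.
aspect: -iv → imperfective.
evidentiality: ∅ → assumed.

2nd person, optative, imperfective, assumed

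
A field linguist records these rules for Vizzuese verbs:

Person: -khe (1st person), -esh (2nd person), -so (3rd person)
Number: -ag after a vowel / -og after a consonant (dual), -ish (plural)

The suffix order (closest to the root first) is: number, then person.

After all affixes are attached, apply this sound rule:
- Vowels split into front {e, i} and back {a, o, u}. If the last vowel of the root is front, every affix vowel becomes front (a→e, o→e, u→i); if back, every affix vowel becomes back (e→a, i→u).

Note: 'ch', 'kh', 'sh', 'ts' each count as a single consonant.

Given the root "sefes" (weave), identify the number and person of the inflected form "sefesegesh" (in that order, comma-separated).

dual, 2nd person

Segment: sefes-og-esh.
number: -ag/og → dual.
person: -esh → 2nd person.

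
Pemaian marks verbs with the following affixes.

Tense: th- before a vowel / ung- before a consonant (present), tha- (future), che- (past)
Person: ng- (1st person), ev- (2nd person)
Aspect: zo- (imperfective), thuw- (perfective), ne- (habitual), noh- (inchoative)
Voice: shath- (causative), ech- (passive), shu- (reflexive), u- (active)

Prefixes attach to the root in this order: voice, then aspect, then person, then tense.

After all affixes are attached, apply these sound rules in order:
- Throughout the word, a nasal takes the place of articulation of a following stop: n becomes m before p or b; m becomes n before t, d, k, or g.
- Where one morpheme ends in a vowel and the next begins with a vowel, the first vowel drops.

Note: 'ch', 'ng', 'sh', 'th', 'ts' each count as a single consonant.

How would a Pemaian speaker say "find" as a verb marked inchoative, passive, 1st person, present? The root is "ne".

ungngnohechne

Attach voice passive ech- → echne.
Attach aspect inchoative noh- → nohechne.
Attach person 1st person ng- → ngnohechne.
Attach tense present ung- (before consonant 'ng') → ungngnohechne.
Nasal assimilation: no change.
Vowel deletion: no change.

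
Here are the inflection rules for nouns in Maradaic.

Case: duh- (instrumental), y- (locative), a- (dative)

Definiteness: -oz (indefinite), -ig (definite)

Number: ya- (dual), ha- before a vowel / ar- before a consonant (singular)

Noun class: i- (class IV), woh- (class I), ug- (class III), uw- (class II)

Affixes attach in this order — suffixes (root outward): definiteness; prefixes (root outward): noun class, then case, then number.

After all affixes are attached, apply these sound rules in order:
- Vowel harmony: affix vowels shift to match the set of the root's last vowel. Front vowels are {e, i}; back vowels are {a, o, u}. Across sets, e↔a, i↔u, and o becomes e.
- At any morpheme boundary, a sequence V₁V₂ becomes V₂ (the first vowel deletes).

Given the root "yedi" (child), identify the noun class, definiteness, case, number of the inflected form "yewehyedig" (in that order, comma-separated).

Segment: ya-a-woh-yedi-ig.
noun class: woh- → class I.
definiteness: -ig → definite.
case: a- → dative.
number: ya- → dual.

class I, definite, dative, dual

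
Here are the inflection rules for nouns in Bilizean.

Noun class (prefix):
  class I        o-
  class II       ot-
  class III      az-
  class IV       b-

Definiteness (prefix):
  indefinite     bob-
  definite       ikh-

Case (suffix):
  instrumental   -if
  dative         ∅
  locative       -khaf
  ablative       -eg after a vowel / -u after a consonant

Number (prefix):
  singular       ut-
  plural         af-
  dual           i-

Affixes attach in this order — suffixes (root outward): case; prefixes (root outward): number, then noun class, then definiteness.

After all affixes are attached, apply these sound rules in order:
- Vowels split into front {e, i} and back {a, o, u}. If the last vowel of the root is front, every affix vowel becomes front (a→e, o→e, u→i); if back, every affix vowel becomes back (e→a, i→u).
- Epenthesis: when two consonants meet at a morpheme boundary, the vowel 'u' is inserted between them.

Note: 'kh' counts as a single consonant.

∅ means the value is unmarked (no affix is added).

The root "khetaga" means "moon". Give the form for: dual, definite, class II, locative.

ukhotukhetagakhaf

Attach number dual i- → ikhetaga.
Attach case locative -khaf → ikhetagakhaf.
Attach noun class class II ot- → otikhetagakhaf.
Attach definiteness definite ikh- → ikhotikhetagakhaf.
Apply vowel harmony: ikhotikhetagakhaf → ukhotukhetagakhaf.
Epenthesis: no change.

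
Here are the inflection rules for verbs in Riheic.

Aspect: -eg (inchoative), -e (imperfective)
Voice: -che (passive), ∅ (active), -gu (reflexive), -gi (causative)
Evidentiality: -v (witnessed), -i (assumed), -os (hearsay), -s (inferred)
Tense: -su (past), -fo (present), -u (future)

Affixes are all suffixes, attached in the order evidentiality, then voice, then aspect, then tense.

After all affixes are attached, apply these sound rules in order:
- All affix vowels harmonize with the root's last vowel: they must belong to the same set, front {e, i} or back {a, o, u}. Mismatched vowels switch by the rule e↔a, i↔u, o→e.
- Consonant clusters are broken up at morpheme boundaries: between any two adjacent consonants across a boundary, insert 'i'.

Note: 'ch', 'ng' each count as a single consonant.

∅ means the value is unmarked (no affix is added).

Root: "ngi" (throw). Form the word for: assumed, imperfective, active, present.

ngiiefe

Attach evidentiality assumed -i → ngii.
voice = active: zero marking, form stays ngii.
Attach aspect imperfective -e → ngiie.
Attach tense present -fo → ngiiefo.
Apply vowel harmony: ngiiefo → ngiiefe.
Epenthesis: no change.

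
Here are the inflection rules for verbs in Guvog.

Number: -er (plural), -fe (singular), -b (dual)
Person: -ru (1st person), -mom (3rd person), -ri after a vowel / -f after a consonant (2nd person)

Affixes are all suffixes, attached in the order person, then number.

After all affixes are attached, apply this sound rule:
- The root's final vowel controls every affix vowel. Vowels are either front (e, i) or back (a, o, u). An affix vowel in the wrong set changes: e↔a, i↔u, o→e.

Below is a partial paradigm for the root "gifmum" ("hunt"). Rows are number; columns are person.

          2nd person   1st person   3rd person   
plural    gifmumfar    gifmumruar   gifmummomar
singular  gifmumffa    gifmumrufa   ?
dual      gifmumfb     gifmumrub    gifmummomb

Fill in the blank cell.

gifmummomfa

Attach person 3rd person -mom → gifmummom.
Attach number singular -fe → gifmummomfe.
Apply vowel harmony: gifmummomfe → gifmummomfa.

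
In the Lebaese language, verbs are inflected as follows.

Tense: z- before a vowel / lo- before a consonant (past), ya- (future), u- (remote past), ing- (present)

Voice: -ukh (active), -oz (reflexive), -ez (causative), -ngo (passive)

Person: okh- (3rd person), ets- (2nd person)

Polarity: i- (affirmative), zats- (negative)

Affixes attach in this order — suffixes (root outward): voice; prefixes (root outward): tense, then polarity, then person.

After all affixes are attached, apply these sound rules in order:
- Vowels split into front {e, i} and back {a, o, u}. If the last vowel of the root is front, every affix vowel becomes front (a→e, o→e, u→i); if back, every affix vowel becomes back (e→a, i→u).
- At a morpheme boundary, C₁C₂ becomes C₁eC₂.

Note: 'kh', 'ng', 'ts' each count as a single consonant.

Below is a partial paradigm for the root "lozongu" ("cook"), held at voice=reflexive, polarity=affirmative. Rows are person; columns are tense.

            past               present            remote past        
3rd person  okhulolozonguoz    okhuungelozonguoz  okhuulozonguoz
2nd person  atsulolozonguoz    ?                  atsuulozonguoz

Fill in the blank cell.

atsuungelozonguoz

Attach voice reflexive -oz → lozonguoz.
Attach tense present ing- → inglozonguoz.
Attach polarity affirmative i- → iinglozonguoz.
Attach person 2nd person ets- → etsiinglozonguoz.
Apply vowel harmony: etsiinglozonguoz → atsuunglozonguoz.
Apply epenthesis: atsuunglozonguoz → atsuungelozonguoz.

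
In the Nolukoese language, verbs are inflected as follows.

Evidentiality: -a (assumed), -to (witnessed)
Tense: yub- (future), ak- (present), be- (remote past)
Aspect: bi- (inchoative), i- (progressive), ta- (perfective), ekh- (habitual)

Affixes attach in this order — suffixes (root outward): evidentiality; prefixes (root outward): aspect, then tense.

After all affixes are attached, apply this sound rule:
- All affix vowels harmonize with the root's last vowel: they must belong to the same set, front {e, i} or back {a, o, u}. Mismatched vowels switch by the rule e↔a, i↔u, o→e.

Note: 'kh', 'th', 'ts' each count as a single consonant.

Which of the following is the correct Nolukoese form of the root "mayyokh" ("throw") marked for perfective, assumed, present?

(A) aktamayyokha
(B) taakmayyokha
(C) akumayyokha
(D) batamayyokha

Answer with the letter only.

A

Attach evidentiality assumed -a → mayyokha.
Attach aspect perfective ta- → tamayyokha.
Attach tense present ak- → aktamayyokha.
Vowel harmony: no change.
So the correct form is aktamayyokha, option (A).
(C) akumayyokha is wrong: it uses progressive instead of perfective for aspect.
(B) taakmayyokha is wrong: it has the affixes in the wrong order.
(D) batamayyokha is wrong: it uses remote past instead of present for tense.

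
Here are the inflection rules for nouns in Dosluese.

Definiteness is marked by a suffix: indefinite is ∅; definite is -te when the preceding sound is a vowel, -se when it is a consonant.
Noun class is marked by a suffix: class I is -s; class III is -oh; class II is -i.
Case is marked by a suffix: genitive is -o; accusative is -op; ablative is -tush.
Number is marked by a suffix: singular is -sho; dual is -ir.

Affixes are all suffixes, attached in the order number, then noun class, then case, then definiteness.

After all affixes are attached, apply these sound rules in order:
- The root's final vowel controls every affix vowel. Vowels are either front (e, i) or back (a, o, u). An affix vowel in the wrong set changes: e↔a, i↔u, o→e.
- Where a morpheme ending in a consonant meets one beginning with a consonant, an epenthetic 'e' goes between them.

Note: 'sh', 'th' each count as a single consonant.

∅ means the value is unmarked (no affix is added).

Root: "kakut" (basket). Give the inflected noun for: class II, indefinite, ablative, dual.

Attach number dual -ir → kakutir.
Attach noun class class II -i → kakutiri.
Attach case ablative -tush → kakutiritush.
definiteness = indefinite: zero marking, form stays kakutiritush.
Apply vowel harmony: kakutiritush → kakuturutush.
Epenthesis: no change.

kakuturutush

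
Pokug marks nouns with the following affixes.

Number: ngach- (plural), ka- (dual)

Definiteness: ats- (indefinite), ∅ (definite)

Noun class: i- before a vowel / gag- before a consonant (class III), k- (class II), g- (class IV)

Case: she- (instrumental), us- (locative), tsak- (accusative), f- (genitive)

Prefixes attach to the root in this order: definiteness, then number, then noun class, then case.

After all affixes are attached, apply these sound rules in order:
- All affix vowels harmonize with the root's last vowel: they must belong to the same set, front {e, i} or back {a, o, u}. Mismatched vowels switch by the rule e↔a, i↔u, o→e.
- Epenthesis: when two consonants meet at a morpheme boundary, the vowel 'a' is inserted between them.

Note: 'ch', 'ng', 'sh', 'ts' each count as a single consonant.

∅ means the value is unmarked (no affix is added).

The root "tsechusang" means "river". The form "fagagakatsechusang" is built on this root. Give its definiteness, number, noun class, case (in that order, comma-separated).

definite, dual, class III, genitive

Segment: f-gag-ka-tsechusang.
definiteness: ∅ → definite.
number: ka- → dual.
noun class: i/gag- → class III.
case: f- → genitive.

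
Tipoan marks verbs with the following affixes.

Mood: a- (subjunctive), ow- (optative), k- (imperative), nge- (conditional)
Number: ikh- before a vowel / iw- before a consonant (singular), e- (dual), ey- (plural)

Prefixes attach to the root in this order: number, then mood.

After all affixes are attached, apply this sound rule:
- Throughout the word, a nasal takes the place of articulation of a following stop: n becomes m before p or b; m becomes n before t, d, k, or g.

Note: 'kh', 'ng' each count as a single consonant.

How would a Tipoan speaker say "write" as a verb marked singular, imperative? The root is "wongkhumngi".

kiwwongkhumngi

Attach number singular iw- (before consonant 'w') → iwwongkhumngi.
Attach mood imperative k- → kiwwongkhumngi.
Nasal assimilation: no change.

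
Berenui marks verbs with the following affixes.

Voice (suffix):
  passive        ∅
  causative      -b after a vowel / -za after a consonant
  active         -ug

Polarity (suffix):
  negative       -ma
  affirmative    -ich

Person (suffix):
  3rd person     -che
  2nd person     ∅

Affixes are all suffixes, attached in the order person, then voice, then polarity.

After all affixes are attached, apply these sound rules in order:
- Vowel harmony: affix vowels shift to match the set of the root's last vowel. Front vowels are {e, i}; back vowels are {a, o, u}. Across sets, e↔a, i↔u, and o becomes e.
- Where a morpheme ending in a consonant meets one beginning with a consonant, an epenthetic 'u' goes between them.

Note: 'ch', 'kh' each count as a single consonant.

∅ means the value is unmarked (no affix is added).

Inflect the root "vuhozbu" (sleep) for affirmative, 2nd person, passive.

vuhozbuuch

person = 2nd person: zero marking, form stays vuhozbu.
voice = passive: zero marking, form stays vuhozbu.
Attach polarity affirmative -ich → vuhozbuich.
Apply vowel harmony: vuhozbuich → vuhozbuuch.
Epenthesis: no change.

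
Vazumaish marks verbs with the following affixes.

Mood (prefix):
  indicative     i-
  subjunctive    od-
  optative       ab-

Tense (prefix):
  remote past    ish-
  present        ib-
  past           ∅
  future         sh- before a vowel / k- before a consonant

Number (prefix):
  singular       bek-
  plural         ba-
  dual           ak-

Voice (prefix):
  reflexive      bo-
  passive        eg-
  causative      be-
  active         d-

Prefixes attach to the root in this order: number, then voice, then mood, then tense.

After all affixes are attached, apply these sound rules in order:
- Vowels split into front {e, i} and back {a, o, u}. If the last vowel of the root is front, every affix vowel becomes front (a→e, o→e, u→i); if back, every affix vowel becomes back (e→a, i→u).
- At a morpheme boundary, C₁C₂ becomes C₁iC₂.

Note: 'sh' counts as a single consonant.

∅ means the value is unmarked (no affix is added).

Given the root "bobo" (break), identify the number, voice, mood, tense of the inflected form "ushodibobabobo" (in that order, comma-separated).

Segment: ish-od-bo-ba-bobo.
number: ba- → plural.
voice: bo- → reflexive.
mood: od- → subjunctive.
tense: ish- → remote past.

plural, reflexive, subjunctive, remote past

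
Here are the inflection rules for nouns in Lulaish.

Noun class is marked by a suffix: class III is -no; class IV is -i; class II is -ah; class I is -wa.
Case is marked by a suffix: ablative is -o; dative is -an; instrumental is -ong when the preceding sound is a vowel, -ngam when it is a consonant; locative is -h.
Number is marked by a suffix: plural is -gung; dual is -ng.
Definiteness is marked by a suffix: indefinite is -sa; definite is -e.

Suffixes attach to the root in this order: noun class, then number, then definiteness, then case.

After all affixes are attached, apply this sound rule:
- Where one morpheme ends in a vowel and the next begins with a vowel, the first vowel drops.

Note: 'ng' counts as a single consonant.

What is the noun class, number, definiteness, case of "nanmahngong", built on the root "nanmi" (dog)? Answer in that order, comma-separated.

class II, dual, definite, instrumental

Segment: nanmi-ah-ng-e-ong.
noun class: -ah → class II.
number: -ng → dual.
definiteness: -e → definite.
case: -ong/ngam → instrumental.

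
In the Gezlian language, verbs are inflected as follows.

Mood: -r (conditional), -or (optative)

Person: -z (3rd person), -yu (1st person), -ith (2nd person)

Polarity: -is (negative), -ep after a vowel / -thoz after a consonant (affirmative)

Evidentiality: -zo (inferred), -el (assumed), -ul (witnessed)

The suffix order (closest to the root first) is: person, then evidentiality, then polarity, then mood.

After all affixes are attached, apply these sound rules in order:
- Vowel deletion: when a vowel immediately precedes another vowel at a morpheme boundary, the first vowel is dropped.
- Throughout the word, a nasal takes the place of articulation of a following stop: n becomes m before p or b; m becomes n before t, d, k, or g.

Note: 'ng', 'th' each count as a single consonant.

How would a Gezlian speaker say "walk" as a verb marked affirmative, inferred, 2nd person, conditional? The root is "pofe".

Attach person 2nd person -ith → pofeith.
Attach evidentiality inferred -zo → pofeithzo.
Attach polarity affirmative -ep (after vowel 'o') → pofeithzoep.
Attach mood conditional -r → pofeithzoepr.
Apply vowel deletion: pofeithzoepr → pofithzepr.
Nasal assimilation: no change.

pofithzepr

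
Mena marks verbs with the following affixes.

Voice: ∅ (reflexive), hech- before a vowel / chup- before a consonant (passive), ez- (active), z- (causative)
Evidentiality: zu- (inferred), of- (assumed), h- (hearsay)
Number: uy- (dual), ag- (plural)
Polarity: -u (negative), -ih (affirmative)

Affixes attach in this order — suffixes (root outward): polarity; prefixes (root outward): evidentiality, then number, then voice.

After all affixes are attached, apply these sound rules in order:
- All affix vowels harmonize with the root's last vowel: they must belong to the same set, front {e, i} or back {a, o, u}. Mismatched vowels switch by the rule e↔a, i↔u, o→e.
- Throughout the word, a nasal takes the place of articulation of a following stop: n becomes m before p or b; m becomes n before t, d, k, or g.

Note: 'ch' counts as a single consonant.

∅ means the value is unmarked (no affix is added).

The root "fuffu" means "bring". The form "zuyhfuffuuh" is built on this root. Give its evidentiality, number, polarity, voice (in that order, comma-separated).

hearsay, dual, affirmative, causative

Segment: z-uy-h-fuffu-ih.
evidentiality: h- → hearsay.
number: uy- → dual.
polarity: -ih → affirmative.
voice: z- → causative.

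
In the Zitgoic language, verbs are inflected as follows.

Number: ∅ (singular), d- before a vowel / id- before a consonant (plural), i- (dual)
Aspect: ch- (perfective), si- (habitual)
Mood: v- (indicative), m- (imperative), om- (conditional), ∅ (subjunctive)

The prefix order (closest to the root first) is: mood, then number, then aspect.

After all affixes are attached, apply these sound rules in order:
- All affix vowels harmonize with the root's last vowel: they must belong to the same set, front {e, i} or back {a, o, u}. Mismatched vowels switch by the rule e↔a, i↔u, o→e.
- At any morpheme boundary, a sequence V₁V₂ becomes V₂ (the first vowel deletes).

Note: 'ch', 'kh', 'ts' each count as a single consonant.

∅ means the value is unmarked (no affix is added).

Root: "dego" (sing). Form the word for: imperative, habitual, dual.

Attach mood imperative m- → mdego.
Attach number dual i- → imdego.
Attach aspect habitual si- → siimdego.
Apply vowel harmony: siimdego → suumdego.
Apply vowel deletion: suumdego → sumdego.

sumdego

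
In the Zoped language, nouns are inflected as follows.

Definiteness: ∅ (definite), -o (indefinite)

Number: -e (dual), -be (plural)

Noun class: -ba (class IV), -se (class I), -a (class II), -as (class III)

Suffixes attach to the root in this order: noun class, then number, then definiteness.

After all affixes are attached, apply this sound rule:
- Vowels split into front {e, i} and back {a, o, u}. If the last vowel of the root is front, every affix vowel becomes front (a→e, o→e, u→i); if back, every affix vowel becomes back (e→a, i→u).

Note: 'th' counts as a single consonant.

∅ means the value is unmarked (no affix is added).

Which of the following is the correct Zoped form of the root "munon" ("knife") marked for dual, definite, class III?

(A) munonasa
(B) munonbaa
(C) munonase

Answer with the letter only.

A

Attach noun class class III -as → munonas.
Attach number dual -e → munonase.
definiteness = definite: zero marking, form stays munonase.
Apply vowel harmony: munonase → munonasa.
So the correct form is munonasa, option (A).
(C) munonase is wrong: it fails to apply the sound rule(s).
(B) munonbaa is wrong: it uses class IV instead of class III for noun class.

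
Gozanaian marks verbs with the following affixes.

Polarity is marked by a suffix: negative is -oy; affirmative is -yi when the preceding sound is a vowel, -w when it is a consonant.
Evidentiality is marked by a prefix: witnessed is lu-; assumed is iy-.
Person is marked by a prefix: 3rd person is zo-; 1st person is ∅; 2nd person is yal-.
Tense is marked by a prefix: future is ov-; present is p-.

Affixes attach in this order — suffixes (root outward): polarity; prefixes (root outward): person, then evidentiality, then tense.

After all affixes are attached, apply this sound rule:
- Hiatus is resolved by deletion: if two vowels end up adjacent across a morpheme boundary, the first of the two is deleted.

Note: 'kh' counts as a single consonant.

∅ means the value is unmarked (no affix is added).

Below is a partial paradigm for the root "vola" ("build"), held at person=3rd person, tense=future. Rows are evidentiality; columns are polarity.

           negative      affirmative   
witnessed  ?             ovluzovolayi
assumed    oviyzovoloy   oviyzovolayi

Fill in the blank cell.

ovluzovoloy

Attach person 3rd person zo- → zovola.
Attach polarity negative -oy → zovolaoy.
Attach evidentiality witnessed lu- → luzovolaoy.
Attach tense future ov- → ovluzovolaoy.
Apply vowel deletion: ovluzovolaoy → ovluzovoloy.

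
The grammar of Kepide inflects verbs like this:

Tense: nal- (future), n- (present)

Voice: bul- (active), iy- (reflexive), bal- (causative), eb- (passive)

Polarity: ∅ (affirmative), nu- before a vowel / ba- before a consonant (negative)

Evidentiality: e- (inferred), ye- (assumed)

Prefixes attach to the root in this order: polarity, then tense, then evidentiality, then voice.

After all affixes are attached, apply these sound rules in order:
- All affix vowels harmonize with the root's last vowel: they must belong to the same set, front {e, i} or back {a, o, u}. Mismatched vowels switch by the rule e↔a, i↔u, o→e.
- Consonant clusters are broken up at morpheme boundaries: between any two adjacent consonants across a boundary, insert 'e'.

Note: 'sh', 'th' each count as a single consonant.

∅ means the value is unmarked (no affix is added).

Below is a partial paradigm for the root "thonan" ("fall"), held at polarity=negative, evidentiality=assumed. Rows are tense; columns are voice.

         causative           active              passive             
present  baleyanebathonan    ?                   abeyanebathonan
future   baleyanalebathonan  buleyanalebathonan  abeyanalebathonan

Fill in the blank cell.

Attach polarity negative ba- (before consonant 'th') → bathonan.
Attach tense present n- → nbathonan.
Attach evidentiality assumed ye- → yenbathonan.
Attach voice active bul- → bulyenbathonan.
Apply vowel harmony: bulyenbathonan → bulyanbathonan.
Apply epenthesis: bulyanbathonan → buleyanebathonan.

buleyanebathonan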